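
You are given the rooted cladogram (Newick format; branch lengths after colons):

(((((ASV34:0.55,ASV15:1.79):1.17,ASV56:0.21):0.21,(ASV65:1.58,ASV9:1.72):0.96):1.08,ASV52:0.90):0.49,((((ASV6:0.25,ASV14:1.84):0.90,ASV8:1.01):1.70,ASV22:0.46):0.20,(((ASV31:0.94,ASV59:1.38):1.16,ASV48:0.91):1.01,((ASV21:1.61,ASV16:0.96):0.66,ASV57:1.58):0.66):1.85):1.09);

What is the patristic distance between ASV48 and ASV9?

9.11

The path runs ASV48 → … → MRCA → … → ASV9; the MRCA is the root of the tree.
Branch lengths along that path: 0.91 + 1.01 + 1.85 + 1.09 + 0.49 + 1.08 + 0.96 + 1.72 = 9.11.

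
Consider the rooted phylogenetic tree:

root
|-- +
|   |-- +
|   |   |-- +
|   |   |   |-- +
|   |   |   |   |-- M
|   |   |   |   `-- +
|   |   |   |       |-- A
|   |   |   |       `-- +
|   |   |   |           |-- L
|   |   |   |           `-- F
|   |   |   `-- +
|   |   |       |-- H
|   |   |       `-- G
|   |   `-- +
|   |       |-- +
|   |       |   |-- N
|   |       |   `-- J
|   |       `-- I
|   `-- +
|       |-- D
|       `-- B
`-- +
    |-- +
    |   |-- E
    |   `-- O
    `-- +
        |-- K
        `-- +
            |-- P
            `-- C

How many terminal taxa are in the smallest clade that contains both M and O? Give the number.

16

The MRCA of M and O is the root, so the clade is the entire tree.
That clade contains 16 terminal taxa: A, B, C, D, E, F, G, H, I, J, K, L, M, N, O, P.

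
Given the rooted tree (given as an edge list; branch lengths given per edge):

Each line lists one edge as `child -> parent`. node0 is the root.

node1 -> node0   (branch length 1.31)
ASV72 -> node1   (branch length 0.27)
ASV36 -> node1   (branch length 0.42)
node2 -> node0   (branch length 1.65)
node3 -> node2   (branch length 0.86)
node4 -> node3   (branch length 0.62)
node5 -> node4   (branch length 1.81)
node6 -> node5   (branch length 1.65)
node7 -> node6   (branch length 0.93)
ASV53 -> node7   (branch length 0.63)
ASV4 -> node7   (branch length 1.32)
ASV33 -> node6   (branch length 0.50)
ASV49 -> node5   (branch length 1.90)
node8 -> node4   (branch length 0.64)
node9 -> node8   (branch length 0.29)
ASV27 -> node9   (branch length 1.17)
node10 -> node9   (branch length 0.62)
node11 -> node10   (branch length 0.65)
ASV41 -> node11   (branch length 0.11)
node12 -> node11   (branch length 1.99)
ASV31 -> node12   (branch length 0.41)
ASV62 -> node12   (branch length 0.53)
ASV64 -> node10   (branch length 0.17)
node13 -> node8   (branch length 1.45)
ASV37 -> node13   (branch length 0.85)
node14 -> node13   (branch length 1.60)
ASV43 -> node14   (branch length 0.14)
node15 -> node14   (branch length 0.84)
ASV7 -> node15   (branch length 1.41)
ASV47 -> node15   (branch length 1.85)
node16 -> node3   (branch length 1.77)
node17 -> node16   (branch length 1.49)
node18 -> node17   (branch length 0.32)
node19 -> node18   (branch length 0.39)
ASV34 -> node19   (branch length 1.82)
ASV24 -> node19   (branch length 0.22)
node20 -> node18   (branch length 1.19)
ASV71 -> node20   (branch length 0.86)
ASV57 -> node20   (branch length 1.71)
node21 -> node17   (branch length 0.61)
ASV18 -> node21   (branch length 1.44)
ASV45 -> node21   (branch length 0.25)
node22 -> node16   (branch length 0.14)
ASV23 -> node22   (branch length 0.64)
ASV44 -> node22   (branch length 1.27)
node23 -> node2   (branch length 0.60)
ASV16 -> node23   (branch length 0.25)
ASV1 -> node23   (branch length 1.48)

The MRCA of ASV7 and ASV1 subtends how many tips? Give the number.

The MRCA of ASV7 and ASV1 is the node subtending ((((((ASV53,ASV4),ASV33),ASV49),((ASV27,((ASV41,(ASV31,ASV62)),ASV64)),(ASV37,(ASV43,(ASV7,ASV47))))),((((ASV34,ASV24),(ASV71,ASV57)),(ASV18,ASV45)),(ASV23,ASV44))),(ASV16,ASV1)).
That clade contains 23 terminal taxa: ASV1, ASV16, ASV18, ASV23, ASV24, ASV27, ASV31, ASV33, ASV34, ASV37, ASV4, ASV41, ASV43, ASV44, ASV45, ASV47, ASV49, ASV53, ASV57, ASV62, ASV64, ASV7, ASV71.

23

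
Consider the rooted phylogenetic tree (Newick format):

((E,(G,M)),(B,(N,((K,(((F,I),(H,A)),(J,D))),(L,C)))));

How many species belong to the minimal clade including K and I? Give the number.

7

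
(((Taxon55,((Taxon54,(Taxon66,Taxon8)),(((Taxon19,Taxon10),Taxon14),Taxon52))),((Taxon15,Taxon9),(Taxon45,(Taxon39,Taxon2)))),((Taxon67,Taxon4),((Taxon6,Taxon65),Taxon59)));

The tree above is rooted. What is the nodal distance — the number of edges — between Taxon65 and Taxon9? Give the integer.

8

The MRCA of Taxon65 and Taxon9 is the root of the tree.
From Taxon65 up to that node: 4 branches. From Taxon9 up to the same node: 4 branches. Total: 4 + 4 = 8.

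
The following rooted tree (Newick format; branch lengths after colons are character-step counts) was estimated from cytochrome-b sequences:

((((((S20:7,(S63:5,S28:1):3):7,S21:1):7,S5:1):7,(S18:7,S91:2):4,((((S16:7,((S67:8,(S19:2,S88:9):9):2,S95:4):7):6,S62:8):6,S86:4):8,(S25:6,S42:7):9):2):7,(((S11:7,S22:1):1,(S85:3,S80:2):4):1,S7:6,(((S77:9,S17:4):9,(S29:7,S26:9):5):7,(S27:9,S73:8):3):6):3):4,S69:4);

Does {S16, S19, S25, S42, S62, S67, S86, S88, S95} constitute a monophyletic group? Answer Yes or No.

Yes

The most recent common ancestor of these taxa subtends ((((S16,((S67,(S19,S88)),S95)),S62),S86),(S25,S42)).
That clade has exactly 9 tips — every listed taxon and nothing else — so the group is monophyletic.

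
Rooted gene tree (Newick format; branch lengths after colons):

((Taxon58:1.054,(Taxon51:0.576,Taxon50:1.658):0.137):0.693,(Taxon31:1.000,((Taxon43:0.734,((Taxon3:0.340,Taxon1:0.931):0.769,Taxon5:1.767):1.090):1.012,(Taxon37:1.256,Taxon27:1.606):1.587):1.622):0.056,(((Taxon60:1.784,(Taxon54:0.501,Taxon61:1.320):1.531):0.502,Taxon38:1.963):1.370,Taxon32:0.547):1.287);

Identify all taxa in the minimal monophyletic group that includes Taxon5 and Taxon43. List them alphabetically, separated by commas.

Taxon1, Taxon3, Taxon43, Taxon5

Tracing Taxon5: it sits inside ((Taxon3,Taxon1),Taxon5).
Tracing Taxon43: it sits inside (Taxon43,((Taxon3,Taxon1),Taxon5)).
The smallest clade enclosing both is (Taxon43,((Taxon3,Taxon1),Taxon5)); the answer is its 4 terminal taxa in alphabetical order.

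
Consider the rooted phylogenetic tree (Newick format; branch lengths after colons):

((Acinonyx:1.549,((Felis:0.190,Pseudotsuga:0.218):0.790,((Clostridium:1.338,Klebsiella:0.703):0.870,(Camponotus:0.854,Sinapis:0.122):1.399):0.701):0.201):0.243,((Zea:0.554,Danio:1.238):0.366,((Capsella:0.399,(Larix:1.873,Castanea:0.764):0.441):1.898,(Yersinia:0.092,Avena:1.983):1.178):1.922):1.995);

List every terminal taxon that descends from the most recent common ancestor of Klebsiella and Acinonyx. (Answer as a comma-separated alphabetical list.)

Tracing Klebsiella: it sits inside (Clostridium,Klebsiella).
Tracing Acinonyx: it sits inside (Acinonyx,((Felis,Pseudotsuga),((Clostridium,Klebsiella),(Camponotus,Sinapis)))).
The smallest clade enclosing both is (Acinonyx,((Felis,Pseudotsuga),((Clostridium,Klebsiella),(Camponotus,Sinapis)))); the answer is its 7 terminal taxa in alphabetical order.

Acinonyx, Camponotus, Clostridium, Felis, Klebsiella, Pseudotsuga, Sinapis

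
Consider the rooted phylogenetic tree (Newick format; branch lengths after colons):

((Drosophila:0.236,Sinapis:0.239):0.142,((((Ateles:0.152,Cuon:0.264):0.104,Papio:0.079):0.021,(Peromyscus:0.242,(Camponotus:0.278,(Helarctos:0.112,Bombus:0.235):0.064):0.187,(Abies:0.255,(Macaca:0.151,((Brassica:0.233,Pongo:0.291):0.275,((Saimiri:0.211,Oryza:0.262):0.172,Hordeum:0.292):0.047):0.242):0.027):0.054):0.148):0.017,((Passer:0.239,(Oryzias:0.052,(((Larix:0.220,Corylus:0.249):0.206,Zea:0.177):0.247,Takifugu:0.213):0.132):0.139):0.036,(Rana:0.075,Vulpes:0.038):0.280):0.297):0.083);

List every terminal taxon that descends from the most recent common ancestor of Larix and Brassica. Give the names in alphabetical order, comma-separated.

Abies, Ateles, Bombus, Brassica, Camponotus, Corylus, Cuon, Helarctos, Hordeum, Larix, Macaca, Oryza, Oryzias, Papio, Passer, Peromyscus, Pongo, Rana, Saimiri, Takifugu, Vulpes, Zea

Tracing Larix: it sits inside (Larix,Corylus).
Tracing Brassica: it sits inside (Brassica,Pongo).
The smallest clade enclosing both is ((((Ateles,Cuon),Papio),(Peromyscus,(Camponotus,(Helarctos,Bombus)),(Abies,(Macaca,((Brassica,Pongo),((Saimiri,Oryza),Hordeum)))))),((Passer,(Oryzias,(((Larix,Corylus),Zea),Takifugu))),(Rana,Vulpes))); the answer is its 22 terminal taxa in alphabetical order.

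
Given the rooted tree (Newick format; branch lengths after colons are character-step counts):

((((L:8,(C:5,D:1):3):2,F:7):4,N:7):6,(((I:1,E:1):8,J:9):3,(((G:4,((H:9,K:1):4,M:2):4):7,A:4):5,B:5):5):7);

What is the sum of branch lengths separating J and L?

39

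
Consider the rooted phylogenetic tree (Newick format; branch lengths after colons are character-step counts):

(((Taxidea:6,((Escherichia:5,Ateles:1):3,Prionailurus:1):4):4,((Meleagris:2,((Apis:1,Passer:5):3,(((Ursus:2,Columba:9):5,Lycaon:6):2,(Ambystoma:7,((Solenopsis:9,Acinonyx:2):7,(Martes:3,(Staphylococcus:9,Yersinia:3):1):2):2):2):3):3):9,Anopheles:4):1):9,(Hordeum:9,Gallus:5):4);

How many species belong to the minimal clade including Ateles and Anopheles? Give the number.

17

The MRCA of Ateles and Anopheles is the node subtending ((Taxidea,((Escherichia,Ateles),Prionailurus)),((Meleagris,((Apis,Passer),(((Ursus,Columba),Lycaon),(Ambystoma,((Solenopsis,Acinonyx),(Martes,(Staphylococcus,Yersinia))))))),Anopheles)).
That clade contains 17 terminal taxa: Acinonyx, Ambystoma, Anopheles, Apis, Ateles, Columba, Escherichia, Lycaon, Martes, Meleagris, Passer, Prionailurus, Solenopsis, Staphylococcus, Taxidea, Ursus, Yersinia.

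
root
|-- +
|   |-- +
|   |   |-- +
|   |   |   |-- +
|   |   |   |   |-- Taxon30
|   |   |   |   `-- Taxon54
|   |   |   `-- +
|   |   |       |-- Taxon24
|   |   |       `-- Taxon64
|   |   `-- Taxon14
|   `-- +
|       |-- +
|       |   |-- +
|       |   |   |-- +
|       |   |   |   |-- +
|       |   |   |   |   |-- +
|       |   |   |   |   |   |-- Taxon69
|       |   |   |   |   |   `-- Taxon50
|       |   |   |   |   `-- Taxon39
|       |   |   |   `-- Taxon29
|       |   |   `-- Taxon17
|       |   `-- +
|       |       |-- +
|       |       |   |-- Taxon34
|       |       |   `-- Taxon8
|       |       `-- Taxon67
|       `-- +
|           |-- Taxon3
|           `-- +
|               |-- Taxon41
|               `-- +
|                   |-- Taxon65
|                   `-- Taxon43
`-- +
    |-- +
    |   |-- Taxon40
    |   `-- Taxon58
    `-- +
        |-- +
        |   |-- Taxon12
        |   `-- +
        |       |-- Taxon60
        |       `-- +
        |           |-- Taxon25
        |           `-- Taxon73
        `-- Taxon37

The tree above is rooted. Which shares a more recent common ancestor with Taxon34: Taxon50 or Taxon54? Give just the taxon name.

The MRCA of Taxon34 and Taxon50 subtends (((((Taxon69,Taxon50),Taxon39),Taxon29),Taxon17),((Taxon34,Taxon8),Taxon67)) (8 taxa).
The MRCA of Taxon34 and Taxon54 subtends ((((Taxon30,Taxon54),(Taxon24,Taxon64)),Taxon14),((((((Taxon69,Taxon50),Taxon39),Taxon29),Taxon17),((Taxon34,Taxon8),Taxon67)),(Taxon3,(Taxon41,(Taxon65,Taxon43))))) (17 taxa).
The first is nested inside the second, so Taxon34 shares a more recent common ancestor with Taxon50.

Taxon50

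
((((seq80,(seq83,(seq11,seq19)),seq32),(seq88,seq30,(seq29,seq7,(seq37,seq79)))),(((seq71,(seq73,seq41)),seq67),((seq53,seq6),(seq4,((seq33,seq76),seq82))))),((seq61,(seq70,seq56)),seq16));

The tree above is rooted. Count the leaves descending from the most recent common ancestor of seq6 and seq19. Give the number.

21

The MRCA of seq6 and seq19 is the node subtending (((seq80,(seq83,(seq11,seq19)),seq32),(seq88,seq30,(seq29,seq7,(seq37,seq79)))),(((seq71,(seq73,seq41)),seq67),((seq53,seq6),(seq4,((seq33,seq76),seq82))))).
That clade contains 21 terminal taxa: seq11, seq19, seq29, seq30, seq32, seq33, seq37, seq4, seq41, seq53, seq6, seq67, seq7, seq71, seq73, seq76, seq79, seq80, seq82, seq83, seq88.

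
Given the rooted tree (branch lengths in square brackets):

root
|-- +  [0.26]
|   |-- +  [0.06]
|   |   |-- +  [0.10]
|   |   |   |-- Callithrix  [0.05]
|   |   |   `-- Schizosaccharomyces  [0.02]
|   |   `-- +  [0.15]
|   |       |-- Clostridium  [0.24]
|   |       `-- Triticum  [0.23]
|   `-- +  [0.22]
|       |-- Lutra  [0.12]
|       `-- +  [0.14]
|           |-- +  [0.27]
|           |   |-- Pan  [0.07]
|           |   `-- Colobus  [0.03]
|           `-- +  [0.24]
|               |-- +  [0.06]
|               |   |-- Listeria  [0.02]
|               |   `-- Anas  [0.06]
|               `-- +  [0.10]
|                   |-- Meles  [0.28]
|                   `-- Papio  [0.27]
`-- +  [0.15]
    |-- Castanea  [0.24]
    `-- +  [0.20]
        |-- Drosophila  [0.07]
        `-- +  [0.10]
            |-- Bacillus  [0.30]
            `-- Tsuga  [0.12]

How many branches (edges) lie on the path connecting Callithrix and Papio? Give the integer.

The MRCA of Callithrix and Papio is the node subtending (((Callithrix,Schizosaccharomyces),(Clostridium,Triticum)),(Lutra,((Pan,Colobus),((Listeria,Anas),(Meles,Papio))))).
From Callithrix up to that node: 3 branches. From Papio up to the same node: 5 branches. Total: 3 + 5 = 8.

8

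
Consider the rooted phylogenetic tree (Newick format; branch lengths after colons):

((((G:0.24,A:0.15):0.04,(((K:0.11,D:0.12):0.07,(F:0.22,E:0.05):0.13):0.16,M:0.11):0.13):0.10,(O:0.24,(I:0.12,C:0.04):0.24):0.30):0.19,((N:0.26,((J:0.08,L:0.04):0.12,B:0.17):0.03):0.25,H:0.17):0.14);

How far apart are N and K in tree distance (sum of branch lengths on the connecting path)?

1.41

The path runs N → … → MRCA → … → K; the MRCA is the root of the tree.
Branch lengths along that path: 0.26 + 0.25 + 0.14 + 0.19 + 0.10 + 0.13 + 0.16 + 0.07 + 0.11 = 1.41.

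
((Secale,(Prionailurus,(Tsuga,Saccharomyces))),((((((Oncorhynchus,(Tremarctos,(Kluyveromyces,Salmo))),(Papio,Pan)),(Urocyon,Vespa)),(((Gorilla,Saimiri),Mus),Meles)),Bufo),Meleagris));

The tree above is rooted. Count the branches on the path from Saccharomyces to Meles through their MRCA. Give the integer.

9

The MRCA of Saccharomyces and Meles is the root of the tree.
From Saccharomyces up to that node: 4 branches. From Meles up to the same node: 5 branches. Total: 4 + 5 = 9.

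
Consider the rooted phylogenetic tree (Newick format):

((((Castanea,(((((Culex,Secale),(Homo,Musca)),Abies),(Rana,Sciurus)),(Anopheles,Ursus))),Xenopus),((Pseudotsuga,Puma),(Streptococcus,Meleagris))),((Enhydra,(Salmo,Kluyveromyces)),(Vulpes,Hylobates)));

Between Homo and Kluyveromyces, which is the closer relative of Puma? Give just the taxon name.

Homo

The MRCA of Puma and Homo subtends (((Castanea,(((((Culex,Secale),(Homo,Musca)),Abies),(Rana,Sciurus)),(Anopheles,Ursus))),Xenopus),((Pseudotsuga,Puma),(Streptococcus,Meleagris))) (15 taxa).
The MRCA of Puma and Kluyveromyces is the root, subtending the entire tree (20 taxa).
The first is nested inside the second, so Puma shares a more recent common ancestor with Homo.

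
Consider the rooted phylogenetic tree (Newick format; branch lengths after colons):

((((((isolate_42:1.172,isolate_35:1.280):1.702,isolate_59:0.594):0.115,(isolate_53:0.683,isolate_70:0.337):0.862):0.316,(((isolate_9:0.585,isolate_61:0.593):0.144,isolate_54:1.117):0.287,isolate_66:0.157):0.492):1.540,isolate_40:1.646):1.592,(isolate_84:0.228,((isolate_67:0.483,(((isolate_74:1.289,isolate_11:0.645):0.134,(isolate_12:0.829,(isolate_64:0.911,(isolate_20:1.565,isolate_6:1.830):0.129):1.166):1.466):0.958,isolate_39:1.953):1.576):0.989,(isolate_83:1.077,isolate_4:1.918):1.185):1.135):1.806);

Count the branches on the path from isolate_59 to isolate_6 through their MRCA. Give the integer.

The MRCA of isolate_59 and isolate_6 is the root of the tree.
From isolate_59 up to that node: 5 branches. From isolate_6 up to the same node: 9 branches. Total: 5 + 9 = 14.

14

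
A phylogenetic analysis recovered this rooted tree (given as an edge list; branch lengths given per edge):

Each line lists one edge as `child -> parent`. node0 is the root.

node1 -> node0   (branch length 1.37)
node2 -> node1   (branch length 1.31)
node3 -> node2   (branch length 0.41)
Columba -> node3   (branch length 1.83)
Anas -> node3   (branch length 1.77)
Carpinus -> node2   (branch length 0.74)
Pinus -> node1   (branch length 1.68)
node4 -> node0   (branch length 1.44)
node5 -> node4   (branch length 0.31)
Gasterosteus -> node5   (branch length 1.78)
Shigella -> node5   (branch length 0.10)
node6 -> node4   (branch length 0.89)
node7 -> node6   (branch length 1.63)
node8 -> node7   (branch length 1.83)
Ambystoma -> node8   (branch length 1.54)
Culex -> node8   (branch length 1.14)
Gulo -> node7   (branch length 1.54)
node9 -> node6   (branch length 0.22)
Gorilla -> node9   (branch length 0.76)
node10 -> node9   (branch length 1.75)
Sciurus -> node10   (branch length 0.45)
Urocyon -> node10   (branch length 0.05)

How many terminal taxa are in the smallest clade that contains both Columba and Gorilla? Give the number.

12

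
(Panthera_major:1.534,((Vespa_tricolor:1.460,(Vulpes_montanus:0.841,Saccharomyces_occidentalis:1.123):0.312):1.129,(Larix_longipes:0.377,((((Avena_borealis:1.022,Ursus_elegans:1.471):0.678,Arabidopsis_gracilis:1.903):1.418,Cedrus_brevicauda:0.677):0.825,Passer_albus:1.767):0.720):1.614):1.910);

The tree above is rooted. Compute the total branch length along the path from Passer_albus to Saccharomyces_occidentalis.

6.665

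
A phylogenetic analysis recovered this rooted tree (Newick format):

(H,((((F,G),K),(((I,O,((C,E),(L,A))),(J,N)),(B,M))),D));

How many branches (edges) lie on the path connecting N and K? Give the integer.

The MRCA of N and K is the node subtending (((F,G),K),(((I,O,((C,E),(L,A))),(J,N)),(B,M))).
From N up to that node: 4 branches. From K up to the same node: 2 branches. Total: 4 + 2 = 6.

6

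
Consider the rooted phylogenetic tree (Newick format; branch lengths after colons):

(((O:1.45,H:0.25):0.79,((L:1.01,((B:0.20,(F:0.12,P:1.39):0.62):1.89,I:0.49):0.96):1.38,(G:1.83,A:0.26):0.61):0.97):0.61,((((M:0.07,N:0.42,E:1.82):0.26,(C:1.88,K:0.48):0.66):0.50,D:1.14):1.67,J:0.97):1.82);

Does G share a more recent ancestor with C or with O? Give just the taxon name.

The MRCA of G and O subtends ((O,H),((L,((B,(F,P)),I)),(G,A))) (9 taxa).
The MRCA of G and C is the root, subtending the entire tree (16 taxa).
The first is nested inside the second, so G shares a more recent common ancestor with O.

O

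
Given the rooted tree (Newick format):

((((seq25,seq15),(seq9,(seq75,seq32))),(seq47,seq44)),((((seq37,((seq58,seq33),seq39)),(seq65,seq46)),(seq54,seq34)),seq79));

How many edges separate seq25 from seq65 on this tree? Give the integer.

9

The MRCA of seq25 and seq65 is the root of the tree.
From seq25 up to that node: 4 branches. From seq65 up to the same node: 5 branches. Total: 4 + 5 = 9.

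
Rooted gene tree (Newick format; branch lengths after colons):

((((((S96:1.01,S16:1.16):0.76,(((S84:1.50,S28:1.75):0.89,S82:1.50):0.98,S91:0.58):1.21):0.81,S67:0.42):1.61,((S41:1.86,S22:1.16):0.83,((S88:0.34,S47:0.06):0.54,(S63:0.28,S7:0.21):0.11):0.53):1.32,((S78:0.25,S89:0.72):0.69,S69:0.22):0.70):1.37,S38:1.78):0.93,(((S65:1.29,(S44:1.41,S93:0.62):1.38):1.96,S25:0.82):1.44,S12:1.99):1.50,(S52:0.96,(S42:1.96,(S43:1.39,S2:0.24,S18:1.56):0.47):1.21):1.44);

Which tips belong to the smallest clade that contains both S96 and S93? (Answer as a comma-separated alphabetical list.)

Tracing S96: it sits inside (S96,S16).
Tracing S93: it sits inside (S44,S93).
The smallest clade enclosing both is the whole tree (their MRCA is the root), so the answer is all 27 tips in alphabetical order.

S12, S16, S18, S2, S22, S25, S28, S38, S41, S42, S43, S44, S47, S52, S63, S65, S67, S69, S7, S78, S82, S84, S88, S89, S91, S93, S96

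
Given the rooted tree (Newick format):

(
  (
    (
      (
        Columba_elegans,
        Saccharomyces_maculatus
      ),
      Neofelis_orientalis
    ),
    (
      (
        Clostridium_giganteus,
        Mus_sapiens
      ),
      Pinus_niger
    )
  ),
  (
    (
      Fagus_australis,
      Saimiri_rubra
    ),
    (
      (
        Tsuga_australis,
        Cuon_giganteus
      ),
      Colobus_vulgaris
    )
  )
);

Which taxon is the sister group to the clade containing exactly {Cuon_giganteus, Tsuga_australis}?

Colobus_vulgaris

The clade containing exactly {Cuon_giganteus, Tsuga_australis} attaches to the tree at the node subtending ((Tsuga_australis,Cuon_giganteus),Colobus_vulgaris).
The other lineage descending from that same node — the sister group — is the single tip Colobus_vulgaris.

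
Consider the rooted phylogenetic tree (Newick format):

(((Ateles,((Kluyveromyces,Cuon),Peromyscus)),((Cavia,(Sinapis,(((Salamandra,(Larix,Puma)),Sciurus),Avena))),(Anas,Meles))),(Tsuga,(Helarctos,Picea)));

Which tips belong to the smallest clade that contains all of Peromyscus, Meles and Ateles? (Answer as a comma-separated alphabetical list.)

Anas, Ateles, Avena, Cavia, Cuon, Kluyveromyces, Larix, Meles, Peromyscus, Puma, Salamandra, Sciurus, Sinapis

Tracing Peromyscus: it sits inside ((Kluyveromyces,Cuon),Peromyscus).
Tracing Meles: it sits inside (Anas,Meles).
Tracing Ateles: it sits inside (Ateles,((Kluyveromyces,Cuon),Peromyscus)).
The smallest clade enclosing all 3 is ((Ateles,((Kluyveromyces,Cuon),Peromyscus)),((Cavia,(Sinapis,(((Salamandra,(Larix,Puma)),Sciurus),Avena))),(Anas,Meles))); the answer is its 13 terminal taxa in alphabetical order.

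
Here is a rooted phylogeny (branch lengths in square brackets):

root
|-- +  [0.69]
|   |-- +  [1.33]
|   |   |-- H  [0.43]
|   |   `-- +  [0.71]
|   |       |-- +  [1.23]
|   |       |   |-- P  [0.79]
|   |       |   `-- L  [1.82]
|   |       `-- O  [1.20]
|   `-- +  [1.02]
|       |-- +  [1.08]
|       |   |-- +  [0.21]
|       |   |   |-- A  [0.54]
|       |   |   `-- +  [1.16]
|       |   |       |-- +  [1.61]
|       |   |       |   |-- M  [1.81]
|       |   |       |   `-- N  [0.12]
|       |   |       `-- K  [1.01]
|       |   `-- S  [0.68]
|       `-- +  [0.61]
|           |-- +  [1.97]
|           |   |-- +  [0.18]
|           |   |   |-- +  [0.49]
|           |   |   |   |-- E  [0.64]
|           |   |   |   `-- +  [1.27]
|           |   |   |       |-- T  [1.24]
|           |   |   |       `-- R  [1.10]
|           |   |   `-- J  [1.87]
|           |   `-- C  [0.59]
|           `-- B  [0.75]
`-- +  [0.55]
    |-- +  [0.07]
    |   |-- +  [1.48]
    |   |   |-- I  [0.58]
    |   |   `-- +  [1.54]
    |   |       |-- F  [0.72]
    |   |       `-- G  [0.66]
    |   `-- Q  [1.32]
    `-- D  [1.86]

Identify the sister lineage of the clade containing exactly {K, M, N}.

A

The clade containing exactly {K, M, N} attaches to the tree at the node subtending (A,((M,N),K)).
The other lineage descending from that same node — the sister group — is the single tip A.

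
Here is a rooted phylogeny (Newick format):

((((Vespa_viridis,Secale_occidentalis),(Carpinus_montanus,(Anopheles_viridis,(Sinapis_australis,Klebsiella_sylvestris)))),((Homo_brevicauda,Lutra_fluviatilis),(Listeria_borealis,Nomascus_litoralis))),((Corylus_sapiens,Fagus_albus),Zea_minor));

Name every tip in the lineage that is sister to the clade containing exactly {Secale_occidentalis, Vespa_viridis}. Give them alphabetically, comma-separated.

Anopheles_viridis, Carpinus_montanus, Klebsiella_sylvestris, Sinapis_australis

The clade containing exactly {Secale_occidentalis, Vespa_viridis} attaches to the tree at the node subtending ((Vespa_viridis,Secale_occidentalis),(Carpinus_montanus,(Anopheles_viridis,(Sinapis_australis,Klebsiella_sylvestris)))).
The other lineage descending from that same node — the sister group — is (Carpinus_montanus,(Anopheles_viridis,(Sinapis_australis,Klebsiella_sylvestris))); its 4 tips in alphabetical order are the answer.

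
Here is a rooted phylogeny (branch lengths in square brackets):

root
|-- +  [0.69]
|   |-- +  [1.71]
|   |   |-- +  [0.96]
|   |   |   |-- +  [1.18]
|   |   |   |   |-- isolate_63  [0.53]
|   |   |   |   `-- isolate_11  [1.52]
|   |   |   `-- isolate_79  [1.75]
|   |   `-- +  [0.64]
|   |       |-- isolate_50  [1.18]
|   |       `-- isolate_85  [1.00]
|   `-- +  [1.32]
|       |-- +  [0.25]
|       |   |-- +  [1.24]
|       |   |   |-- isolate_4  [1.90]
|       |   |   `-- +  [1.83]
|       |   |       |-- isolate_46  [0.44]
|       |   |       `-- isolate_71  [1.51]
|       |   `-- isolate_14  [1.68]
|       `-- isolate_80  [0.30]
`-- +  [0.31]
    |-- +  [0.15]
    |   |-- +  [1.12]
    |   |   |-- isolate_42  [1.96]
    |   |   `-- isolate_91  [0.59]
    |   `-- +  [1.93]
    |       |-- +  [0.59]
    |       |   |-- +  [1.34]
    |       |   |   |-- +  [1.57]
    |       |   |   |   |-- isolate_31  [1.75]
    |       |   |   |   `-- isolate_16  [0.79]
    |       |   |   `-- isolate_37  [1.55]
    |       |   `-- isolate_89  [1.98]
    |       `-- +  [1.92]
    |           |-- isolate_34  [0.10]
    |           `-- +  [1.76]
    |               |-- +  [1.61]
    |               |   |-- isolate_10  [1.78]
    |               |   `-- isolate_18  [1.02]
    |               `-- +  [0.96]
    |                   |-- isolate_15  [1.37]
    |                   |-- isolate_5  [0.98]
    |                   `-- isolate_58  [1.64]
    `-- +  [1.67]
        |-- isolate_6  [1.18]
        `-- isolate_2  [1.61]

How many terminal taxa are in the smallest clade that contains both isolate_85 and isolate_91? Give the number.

The MRCA of isolate_85 and isolate_91 is the root, so the clade is the entire tree.
That clade contains 24 terminal taxa: isolate_10, isolate_11, isolate_14, isolate_15, isolate_16, isolate_18, isolate_2, isolate_31, isolate_34, isolate_37, isolate_4, isolate_42, isolate_46, isolate_5, isolate_50, isolate_58, isolate_6, isolate_63, isolate_71, isolate_79, isolate_80, isolate_85, isolate_89, isolate_91.

24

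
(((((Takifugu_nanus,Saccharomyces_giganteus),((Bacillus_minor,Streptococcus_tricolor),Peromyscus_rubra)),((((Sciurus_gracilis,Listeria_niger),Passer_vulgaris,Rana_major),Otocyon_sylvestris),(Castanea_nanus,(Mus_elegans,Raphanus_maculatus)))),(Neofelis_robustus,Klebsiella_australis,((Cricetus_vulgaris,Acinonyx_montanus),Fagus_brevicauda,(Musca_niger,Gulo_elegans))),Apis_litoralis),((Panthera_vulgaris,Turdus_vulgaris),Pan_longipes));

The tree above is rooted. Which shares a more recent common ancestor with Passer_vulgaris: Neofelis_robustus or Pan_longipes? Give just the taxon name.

The MRCA of Passer_vulgaris and Neofelis_robustus subtends ((((Takifugu_nanus,Saccharomyces_giganteus),((Bacillus_minor,Streptococcus_tricolor),Peromyscus_rubra)),((((Sciurus_gracilis,Listeria_niger),Passer_vulgaris,Rana_major),Otocyon_sylvestris),(Castanea_nanus,(Mus_elegans,Raphanus_maculatus)))),(Neofelis_robustus,Klebsiella_australis,((Cricetus_vulgaris,Acinonyx_montanus),Fagus_brevicauda,(Musca_niger,Gulo_elegans))),Apis_litoralis) (21 taxa).
The MRCA of Passer_vulgaris and Pan_longipes is the root, subtending the entire tree (24 taxa).
The first is nested inside the second, so Passer_vulgaris shares a more recent common ancestor with Neofelis_robustus.

Neofelis_robustus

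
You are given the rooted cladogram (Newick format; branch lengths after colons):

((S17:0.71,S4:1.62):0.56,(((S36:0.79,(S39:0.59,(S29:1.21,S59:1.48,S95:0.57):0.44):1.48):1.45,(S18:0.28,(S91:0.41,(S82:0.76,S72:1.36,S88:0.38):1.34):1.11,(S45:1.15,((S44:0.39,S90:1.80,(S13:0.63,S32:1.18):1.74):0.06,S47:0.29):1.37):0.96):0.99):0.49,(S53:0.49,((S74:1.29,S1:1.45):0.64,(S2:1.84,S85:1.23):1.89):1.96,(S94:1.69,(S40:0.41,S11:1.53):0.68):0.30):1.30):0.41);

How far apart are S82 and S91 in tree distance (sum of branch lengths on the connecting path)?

2.51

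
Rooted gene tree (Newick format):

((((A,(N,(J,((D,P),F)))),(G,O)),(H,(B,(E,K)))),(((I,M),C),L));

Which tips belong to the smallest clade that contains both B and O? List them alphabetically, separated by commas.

Tracing B: it sits inside (B,(E,K)).
Tracing O: it sits inside (G,O).
The smallest clade enclosing both is (((A,(N,(J,((D,P),F)))),(G,O)),(H,(B,(E,K)))); the answer is its 12 terminal taxa in alphabetical order.

A, B, D, E, F, G, H, J, K, N, O, P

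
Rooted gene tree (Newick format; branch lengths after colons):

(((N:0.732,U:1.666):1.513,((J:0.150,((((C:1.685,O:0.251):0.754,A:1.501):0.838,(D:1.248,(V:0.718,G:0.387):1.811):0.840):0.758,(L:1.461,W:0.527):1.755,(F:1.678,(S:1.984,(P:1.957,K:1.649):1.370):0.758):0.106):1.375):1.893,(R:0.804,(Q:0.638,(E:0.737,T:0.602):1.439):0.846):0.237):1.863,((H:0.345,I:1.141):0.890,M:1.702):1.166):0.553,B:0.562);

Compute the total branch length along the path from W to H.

9.814

The path runs W → … → MRCA → … → H; the MRCA is the node subtending ((N,U),((J,((((C,O),A),(D,(V,G))),(L,W),(F,(S,(P,K))))),(R,(Q,(E,T)))),((H,I),M)).
Branch lengths along that path: 0.527 + 1.755 + 1.375 + 1.893 + 1.863 + 1.166 + 0.890 + 0.345 = 9.814.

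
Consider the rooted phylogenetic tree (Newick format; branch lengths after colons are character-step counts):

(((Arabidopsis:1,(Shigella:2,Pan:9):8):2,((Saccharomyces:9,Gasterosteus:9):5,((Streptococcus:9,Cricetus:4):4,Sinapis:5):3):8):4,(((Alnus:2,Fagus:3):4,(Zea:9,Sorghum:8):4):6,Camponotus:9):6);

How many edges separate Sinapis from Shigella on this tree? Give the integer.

6

The MRCA of Sinapis and Shigella is the node subtending ((Arabidopsis,(Shigella,Pan)),((Saccharomyces,Gasterosteus),((Streptococcus,Cricetus),Sinapis))).
From Sinapis up to that node: 3 branches. From Shigella up to the same node: 3 branches. Total: 3 + 3 = 6.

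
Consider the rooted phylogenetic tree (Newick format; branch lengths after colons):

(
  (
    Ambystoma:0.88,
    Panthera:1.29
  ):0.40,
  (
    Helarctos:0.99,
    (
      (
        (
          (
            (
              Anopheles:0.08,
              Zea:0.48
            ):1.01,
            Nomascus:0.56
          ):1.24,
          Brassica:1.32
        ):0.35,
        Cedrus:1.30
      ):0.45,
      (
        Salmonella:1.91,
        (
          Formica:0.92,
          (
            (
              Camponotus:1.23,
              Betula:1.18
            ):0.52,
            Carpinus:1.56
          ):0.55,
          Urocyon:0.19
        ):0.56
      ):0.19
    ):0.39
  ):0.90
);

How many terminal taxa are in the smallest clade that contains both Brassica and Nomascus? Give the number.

4

The MRCA of Brassica and Nomascus is the node subtending (((Anopheles,Zea),Nomascus),Brassica).
That clade contains 4 terminal taxa: Anopheles, Brassica, Nomascus, Zea.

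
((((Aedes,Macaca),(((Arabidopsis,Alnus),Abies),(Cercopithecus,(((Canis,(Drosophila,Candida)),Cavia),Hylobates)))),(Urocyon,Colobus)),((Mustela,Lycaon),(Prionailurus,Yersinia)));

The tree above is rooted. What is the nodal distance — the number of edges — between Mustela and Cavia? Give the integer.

10

The MRCA of Mustela and Cavia is the root of the tree.
From Mustela up to that node: 3 branches. From Cavia up to the same node: 7 branches. Total: 3 + 7 = 10.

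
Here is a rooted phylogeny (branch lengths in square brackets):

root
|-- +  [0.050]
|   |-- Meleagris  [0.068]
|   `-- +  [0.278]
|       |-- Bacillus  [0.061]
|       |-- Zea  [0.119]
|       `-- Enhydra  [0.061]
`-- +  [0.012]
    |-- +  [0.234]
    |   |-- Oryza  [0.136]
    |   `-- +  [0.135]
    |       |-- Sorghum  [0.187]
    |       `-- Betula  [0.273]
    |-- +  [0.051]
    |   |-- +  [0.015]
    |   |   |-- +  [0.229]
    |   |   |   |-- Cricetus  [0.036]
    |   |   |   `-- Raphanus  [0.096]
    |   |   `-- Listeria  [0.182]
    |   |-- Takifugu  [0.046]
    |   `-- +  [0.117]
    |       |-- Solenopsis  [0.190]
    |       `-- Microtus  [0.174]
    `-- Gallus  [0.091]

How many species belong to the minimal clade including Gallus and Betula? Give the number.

10

The MRCA of Gallus and Betula is the node subtending ((Oryza,(Sorghum,Betula)),(((Cricetus,Raphanus),Listeria),Takifugu,(Solenopsis,Microtus)),Gallus).
That clade contains 10 terminal taxa: Betula, Cricetus, Gallus, Listeria, Microtus, Oryza, Raphanus, Solenopsis, Sorghum, Takifugu.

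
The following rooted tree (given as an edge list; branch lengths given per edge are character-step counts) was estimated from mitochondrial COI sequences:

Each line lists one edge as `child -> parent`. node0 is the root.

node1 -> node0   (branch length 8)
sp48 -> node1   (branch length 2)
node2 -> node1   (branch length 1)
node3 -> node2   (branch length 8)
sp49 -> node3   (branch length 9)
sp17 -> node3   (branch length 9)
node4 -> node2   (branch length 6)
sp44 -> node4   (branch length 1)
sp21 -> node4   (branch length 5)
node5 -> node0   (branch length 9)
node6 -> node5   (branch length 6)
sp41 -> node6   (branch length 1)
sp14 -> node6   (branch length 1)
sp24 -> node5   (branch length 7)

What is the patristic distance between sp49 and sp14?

42

The path runs sp49 → … → MRCA → … → sp14; the MRCA is the root of the tree.
Branch lengths along that path: 9 + 8 + 1 + 8 + 9 + 6 + 1 = 42.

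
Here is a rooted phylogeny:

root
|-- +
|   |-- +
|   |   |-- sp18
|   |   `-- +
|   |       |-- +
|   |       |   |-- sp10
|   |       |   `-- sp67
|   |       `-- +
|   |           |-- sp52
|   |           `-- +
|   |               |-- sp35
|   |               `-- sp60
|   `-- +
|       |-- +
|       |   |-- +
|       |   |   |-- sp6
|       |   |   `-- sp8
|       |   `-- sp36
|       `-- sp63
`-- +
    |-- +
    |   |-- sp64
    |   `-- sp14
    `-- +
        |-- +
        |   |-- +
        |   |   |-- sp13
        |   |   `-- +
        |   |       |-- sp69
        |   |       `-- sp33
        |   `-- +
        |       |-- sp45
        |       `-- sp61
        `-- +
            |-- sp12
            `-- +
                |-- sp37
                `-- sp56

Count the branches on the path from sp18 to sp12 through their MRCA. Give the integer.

The MRCA of sp18 and sp12 is the root of the tree.
From sp18 up to that node: 3 branches. From sp12 up to the same node: 4 branches. Total: 3 + 4 = 7.

7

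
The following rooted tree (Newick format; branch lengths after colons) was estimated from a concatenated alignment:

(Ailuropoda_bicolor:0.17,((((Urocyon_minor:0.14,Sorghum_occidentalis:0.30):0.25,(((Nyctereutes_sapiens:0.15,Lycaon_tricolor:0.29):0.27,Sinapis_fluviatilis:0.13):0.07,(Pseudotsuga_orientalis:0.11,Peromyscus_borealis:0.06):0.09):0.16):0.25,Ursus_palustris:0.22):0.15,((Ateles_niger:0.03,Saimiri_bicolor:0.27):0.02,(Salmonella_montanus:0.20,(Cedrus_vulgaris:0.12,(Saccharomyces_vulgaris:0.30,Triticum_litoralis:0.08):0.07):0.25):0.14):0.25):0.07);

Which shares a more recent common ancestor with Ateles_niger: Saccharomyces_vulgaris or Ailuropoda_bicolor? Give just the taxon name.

The MRCA of Ateles_niger and Saccharomyces_vulgaris subtends ((Ateles_niger,Saimiri_bicolor),(Salmonella_montanus,(Cedrus_vulgaris,(Saccharomyces_vulgaris,Triticum_litoralis)))) (6 taxa).
The MRCA of Ateles_niger and Ailuropoda_bicolor is the root, subtending the entire tree (15 taxa).
The first is nested inside the second, so Ateles_niger shares a more recent common ancestor with Saccharomyces_vulgaris.

Saccharomyces_vulgaris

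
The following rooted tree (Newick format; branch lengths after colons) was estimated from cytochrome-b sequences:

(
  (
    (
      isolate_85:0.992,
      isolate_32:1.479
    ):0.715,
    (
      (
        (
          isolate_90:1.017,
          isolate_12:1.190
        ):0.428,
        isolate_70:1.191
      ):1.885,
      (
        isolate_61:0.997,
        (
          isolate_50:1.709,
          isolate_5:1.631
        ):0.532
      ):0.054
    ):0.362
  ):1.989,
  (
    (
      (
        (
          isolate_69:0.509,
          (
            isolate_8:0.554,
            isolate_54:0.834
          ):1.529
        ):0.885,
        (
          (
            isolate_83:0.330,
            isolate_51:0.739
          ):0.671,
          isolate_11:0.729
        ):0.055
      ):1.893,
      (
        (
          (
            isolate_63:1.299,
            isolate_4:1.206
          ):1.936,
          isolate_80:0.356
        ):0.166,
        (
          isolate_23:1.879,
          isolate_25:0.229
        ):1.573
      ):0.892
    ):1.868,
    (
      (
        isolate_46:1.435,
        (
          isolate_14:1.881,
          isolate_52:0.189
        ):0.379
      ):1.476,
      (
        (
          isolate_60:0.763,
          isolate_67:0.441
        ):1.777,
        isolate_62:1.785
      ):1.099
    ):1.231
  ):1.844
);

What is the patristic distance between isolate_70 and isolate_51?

The path runs isolate_70 → … → MRCA → … → isolate_51; the MRCA is the root of the tree.
Branch lengths along that path: 1.191 + 1.885 + 0.362 + 1.989 + 1.844 + 1.868 + 1.893 + 0.055 + 0.671 + 0.739 = 12.497.

12.497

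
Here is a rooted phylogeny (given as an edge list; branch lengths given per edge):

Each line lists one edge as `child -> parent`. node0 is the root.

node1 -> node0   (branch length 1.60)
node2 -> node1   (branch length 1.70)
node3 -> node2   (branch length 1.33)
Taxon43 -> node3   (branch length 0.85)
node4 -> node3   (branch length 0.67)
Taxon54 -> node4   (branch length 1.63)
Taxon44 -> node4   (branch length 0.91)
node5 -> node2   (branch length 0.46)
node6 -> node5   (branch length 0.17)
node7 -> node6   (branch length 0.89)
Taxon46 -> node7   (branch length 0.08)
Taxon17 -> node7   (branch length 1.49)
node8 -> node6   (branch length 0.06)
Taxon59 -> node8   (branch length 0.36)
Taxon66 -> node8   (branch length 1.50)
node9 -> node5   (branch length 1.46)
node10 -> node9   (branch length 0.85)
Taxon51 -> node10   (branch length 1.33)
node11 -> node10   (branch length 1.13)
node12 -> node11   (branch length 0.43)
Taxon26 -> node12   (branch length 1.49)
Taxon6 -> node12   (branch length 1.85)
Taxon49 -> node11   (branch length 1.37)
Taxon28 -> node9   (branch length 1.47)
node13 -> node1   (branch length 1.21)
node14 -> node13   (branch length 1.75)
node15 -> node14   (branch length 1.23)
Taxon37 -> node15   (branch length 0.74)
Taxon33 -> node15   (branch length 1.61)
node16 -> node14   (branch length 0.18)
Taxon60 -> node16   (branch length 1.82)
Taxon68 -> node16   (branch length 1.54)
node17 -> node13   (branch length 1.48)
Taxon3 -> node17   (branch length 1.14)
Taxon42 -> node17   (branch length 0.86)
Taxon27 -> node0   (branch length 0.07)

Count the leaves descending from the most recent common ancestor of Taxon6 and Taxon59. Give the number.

The MRCA of Taxon6 and Taxon59 is the node subtending (((Taxon46,Taxon17),(Taxon59,Taxon66)),((Taxon51,((Taxon26,Taxon6),Taxon49)),Taxon28)).
That clade contains 9 terminal taxa: Taxon17, Taxon26, Taxon28, Taxon46, Taxon49, Taxon51, Taxon59, Taxon6, Taxon66.

9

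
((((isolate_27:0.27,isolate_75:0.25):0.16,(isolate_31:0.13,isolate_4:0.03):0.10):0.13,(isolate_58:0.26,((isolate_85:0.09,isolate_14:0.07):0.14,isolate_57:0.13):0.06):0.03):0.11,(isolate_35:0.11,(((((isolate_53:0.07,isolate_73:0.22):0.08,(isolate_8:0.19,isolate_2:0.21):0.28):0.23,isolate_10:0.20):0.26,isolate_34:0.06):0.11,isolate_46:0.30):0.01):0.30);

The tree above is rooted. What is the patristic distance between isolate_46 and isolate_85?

1.04

The path runs isolate_46 → … → MRCA → … → isolate_85; the MRCA is the root of the tree.
Branch lengths along that path: 0.30 + 0.01 + 0.30 + 0.11 + 0.03 + 0.06 + 0.14 + 0.09 = 1.04.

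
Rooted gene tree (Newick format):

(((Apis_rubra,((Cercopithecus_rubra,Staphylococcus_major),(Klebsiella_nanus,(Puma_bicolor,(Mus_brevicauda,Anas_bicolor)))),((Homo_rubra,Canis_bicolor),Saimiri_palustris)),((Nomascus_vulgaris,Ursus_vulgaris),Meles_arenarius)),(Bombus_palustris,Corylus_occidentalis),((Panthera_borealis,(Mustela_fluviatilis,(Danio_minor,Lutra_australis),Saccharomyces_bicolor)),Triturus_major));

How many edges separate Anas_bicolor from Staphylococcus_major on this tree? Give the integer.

The MRCA of Anas_bicolor and Staphylococcus_major is the node subtending ((Cercopithecus_rubra,Staphylococcus_major),(Klebsiella_nanus,(Puma_bicolor,(Mus_brevicauda,Anas_bicolor)))).
From Anas_bicolor up to that node: 4 branches. From Staphylococcus_major up to the same node: 2 branches. Total: 4 + 2 = 6.

6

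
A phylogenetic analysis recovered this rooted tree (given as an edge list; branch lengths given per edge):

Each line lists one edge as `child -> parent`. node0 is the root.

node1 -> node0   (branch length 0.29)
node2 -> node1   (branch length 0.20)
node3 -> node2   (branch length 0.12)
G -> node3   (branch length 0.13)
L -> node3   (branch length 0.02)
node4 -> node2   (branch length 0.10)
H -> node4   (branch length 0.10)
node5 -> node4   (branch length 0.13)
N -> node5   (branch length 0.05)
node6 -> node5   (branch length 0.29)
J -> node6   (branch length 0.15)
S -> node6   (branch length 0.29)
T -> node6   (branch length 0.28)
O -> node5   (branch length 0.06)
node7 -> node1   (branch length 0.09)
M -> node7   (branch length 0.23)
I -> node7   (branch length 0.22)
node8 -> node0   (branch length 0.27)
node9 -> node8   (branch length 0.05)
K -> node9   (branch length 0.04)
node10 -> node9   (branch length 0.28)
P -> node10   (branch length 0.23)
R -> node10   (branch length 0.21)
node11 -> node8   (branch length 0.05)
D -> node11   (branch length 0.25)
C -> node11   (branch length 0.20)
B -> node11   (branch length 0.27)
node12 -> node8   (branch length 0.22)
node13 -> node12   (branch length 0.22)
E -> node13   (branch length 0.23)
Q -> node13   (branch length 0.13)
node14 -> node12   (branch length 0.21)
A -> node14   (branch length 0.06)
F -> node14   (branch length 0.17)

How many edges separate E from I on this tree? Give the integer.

7

The MRCA of E and I is the root of the tree.
From E up to that node: 4 branches. From I up to the same node: 3 branches. Total: 4 + 3 = 7.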